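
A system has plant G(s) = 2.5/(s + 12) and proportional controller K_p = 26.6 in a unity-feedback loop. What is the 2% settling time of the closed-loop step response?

T_s ≈ 0.051 s

Closed-loop transfer function: T(s) = K_p·G(s)/(1 + K_p·G(s)) = 66.5/(s + 12 + 66.5) = 66.5/(s + 78.5).
Time constant τ = 1/78.5 = 0.01274 s, so the 2% settling time is about 4τ = 0.051 s.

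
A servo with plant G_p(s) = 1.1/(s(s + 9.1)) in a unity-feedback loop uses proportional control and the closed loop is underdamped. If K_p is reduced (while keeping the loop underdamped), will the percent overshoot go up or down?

decrease

ζ = 9.1/(2√(1.1K_p)) rises as K_p falls; higher damping means less overshoot.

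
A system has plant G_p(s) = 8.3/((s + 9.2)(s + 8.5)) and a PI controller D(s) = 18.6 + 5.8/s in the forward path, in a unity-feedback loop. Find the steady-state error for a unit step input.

The open loop D(s)G_p(s) has a pole at the origin (type 1), so the static position error constant is infinite and e_ss = 1/(1+∞) = 0.

0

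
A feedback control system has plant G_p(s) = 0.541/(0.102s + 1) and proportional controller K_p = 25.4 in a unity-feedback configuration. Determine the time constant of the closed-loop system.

τ = 0.00692 s

Closed loop: T(s) = K_p·G_p/(1+K_p·G_p) = 13.74/(0.102s + 1 + 13.74), with pole at s = −(1 + 13.74)/0.102 = −144.5.
Closed-loop time constant τ = 1/144.5 = 0.00692 s.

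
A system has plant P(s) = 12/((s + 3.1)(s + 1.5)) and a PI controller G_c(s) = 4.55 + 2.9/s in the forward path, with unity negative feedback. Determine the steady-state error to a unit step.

The open loop G_c(s)P(s) has a pole at the origin (type 1), so the static position error constant is infinite and e_ss = 1/(1+∞) = 0.

0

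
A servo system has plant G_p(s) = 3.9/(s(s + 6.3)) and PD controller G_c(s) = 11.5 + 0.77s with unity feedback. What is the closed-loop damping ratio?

ζ = 0.695

Forward path: (11.5 + 0.77s)·3.9/(s(s+6.3)). The closed-loop characteristic equation is s² + (6.3 + 3.9·0.77)s + 3.9·11.5 = 0.
That is s² + 9.303s + 44.85 = 0, so ω_n = 6.697 rad/s and ζ = 9.303/(2·6.697) = 0.6946.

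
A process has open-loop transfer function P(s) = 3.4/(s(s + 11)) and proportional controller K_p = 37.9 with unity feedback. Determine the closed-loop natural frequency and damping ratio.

ω_n = 11.4 rad/s, ζ = 0.485

The closed-loop denominator is s(s+11) + 37.9·3.4 = s² + 11s + 128.9.
Matching s² + 2ζω_n s + ω_n²: ω_n = √128.9 = 11.35 rad/s and 2ζω_n = 11, so ζ = 11/(2·11.35) = 0.485.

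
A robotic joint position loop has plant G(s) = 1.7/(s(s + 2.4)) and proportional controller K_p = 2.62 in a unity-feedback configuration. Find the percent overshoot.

11.4%

Closed-loop characteristic equation: s² + 2.4s + 4.454 = 0, so ω_n = 2.11 rad/s and ζ = 2.4/(2·2.11) = 0.5686.
%OS = 100·exp(−πζ/√(1−ζ²)) = 100·exp(−π·0.5686/√0.6767) = 11.4%.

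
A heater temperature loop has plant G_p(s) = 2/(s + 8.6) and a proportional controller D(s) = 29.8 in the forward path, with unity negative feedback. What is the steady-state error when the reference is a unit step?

The loop is type 0. Static position error constant K_pos = D(0)·G_p(0) = 29.8·0.2326 = 6.93.
Steady-state error to a unit step: e_ss = 1/(1+K_pos) = 1/7.93 = 0.126.

0.126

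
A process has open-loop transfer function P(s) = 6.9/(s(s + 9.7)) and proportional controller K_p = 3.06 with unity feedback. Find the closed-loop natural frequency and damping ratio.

ω_n = 4.59 rad/s, ζ = 1.06

With unity feedback the closed-loop characteristic equation is s² + 9.7s + 3.06·6.9 = s² + 9.7s + 21.11 = 0.
Matching s² + 2ζω_n s + ω_n²: ω_n = √21.11 = 4.595 rad/s and 2ζω_n = 9.7, so ζ = 9.7/(2·4.595) = 1.06.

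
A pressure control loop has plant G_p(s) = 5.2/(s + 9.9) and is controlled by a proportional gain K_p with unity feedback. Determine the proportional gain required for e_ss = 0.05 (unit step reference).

The loop is type 0, so e_ss(step) = 1/(1 + K_pos) with K_pos = K_p·G_p(0).
G_p(0) = 0.5253. Require 1/(1 + K_p·0.5253) = 0.05, so 1 + 0.5253·K_p = 20.
K_p = (20 − 1)/0.5253 = 36.2.

K_p = 36.2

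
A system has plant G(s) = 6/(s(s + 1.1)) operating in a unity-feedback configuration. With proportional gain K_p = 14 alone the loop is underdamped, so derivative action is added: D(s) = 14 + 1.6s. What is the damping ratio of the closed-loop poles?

Forward path: (14 + 1.6s)·6/(s(s+1.1)). The closed-loop characteristic equation is s² + (1.1 + 6·1.6)s + 6·14 = 0.
That is s² + 10.7s + 84 = 0, so ω_n = 9.165 rad/s and ζ = 10.7/(2·9.165) = 0.5837.

ζ = 0.584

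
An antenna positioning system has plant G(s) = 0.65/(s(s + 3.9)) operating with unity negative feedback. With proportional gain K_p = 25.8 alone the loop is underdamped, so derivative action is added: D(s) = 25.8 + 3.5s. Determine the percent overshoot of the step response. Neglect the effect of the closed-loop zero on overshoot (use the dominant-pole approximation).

Forward path: (25.8 + 3.5s)·0.65/(s(s+3.9)). The closed-loop characteristic equation is s² + (3.9 + 0.65·3.5)s + 0.65·25.8 = 0.
That is s² + 6.175s + 16.77 = 0, so ω_n = 4.095 rad/s and ζ = 6.175/(2·4.095) = 0.7539.
%OS = 100·exp(−πζ/√(1−ζ²)) = 2.72%.

2.72%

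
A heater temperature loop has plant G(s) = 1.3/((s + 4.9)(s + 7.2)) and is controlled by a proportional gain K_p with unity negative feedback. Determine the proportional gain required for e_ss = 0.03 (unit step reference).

K_p = 877

For a type-0 loop with proportional control, e_ss = 1/(1 + K_p·G(0)).
G(0) = 0.03685. Require 1/(1 + K_p·0.03685) = 0.03, so 1 + 0.03685·K_p = 33.33.
K_p = (33.33 − 1)/0.03685 = 877.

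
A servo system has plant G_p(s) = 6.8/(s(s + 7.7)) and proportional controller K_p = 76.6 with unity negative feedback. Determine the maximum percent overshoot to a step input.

The closed-loop denominator s² + 7.7s + 520.9 gives ω_n = √520.9 = 22.82 and ζ = 7.7/(2ω_n) = 0.1687.
%OS = 100·exp(−πζ/√(1−ζ²)) = 100·exp(−π·0.1687/√0.9715) = 58.4%.

58.4%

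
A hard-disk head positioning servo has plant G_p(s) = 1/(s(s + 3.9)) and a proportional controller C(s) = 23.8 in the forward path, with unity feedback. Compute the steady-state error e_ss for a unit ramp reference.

0.164

The loop has one pole at the origin (type 1). Velocity error constant K_v = lim_{s→0} s·C(s)G_p(s) = 23.8·1/3.9 = 6.103.
Steady-state error to a unit ramp: e_ss = 1/K_v = 0.164.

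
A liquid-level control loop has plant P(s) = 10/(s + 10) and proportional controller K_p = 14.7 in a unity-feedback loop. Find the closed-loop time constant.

τ = 0.00637 s

Closed-loop transfer function: T(s) = K_p·P(s)/(1 + K_p·P(s)) = 147/(s + 10 + 147) = 147/(s + 157).
Time constant τ = 1/157 = 0.00637 s.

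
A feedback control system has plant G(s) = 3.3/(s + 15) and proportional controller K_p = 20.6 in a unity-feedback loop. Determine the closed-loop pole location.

s = -82.98

Closed-loop transfer function: T(s) = K_p·G(s)/(1 + K_p·G(s)) = 67.98/(s + 15 + 67.98) = 67.98/(s + 82.98).
The closed-loop pole is at s = −82.98.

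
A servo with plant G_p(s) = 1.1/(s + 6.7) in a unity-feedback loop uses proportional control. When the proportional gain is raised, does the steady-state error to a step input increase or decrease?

decrease

The position error constant K_pos = K_p·G_p(0) grows with K_p, and e_ss = 1/(1+K_pos) falls.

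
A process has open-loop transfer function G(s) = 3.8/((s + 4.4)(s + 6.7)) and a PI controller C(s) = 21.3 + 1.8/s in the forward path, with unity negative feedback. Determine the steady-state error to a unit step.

The open loop C(s)G(s) has a pole at the origin (type 1), so the static position error constant is infinite and e_ss = 1/(1+∞) = 0.

0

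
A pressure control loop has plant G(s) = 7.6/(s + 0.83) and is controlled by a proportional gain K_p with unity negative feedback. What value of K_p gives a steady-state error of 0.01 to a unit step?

K_p = 10.8

Steady-state error for a unit step on this type-0 loop is 1/(1 + K_p·G(0)).
G(0) = 9.157. Require 1/(1 + K_p·9.157) = 0.01, so 1 + 9.157·K_p = 100.
K_p = (100 − 1)/9.157 = 10.8.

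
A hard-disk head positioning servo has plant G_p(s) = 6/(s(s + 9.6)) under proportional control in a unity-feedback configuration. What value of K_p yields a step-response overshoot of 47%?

From %OS = 100·exp(−πζ/√(1−ζ²)) = 47%, ζ = −ln(0.47)/√(π²+ln²(0.47)) = 0.2337.
Characteristic equation s² + 9.6s + 6K_p = 0 gives ζ = 9.6/(2√(6K_p)).
Setting ζ = 0.2337: √(6K_p) = 9.6/(2·0.2337) = 20.54, so K_p = 421.9/6 = 70.3.

K_p = 70.3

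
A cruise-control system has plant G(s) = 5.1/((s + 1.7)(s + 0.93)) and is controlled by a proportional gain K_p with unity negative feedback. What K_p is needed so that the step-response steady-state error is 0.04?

K_p = 7.44

Steady-state error for a unit step on this type-0 loop is 1/(1 + K_p·G(0)).
G(0) = 3.226. Require 1/(1 + K_p·3.226) = 0.04, so 1 + 3.226·K_p = 25.
K_p = (25 − 1)/3.226 = 7.44.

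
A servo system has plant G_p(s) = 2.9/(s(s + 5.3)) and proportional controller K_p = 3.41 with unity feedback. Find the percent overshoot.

Closed-loop characteristic equation: s² + 5.3s + 9.889 = 0, so ω_n = 3.145 rad/s and ζ = 5.3/(2·3.145) = 0.8427.
%OS = 100·exp(−πζ/√(1−ζ²)) = 100·exp(−π·0.8427/√0.2899) = 0.732%.

0.732%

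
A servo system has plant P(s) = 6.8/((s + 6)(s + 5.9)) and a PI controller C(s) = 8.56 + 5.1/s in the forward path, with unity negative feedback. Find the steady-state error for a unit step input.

0

The open loop C(s)P(s) has a pole at the origin (type 1), so the static position error constant is infinite and e_ss = 1/(1+∞) = 0.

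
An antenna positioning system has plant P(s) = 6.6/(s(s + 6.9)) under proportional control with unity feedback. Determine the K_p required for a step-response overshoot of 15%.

K_p = 6.75

From %OS = 100·exp(−πζ/√(1−ζ²)) = 15%, ζ = −ln(0.15)/√(π²+ln²(0.15)) = 0.5169.
Characteristic equation s² + 6.9s + 6.6K_p = 0 gives ζ = 6.9/(2√(6.6K_p)).
Setting ζ = 0.5169: √(6.6K_p) = 6.9/(2·0.5169) = 6.674, so K_p = 44.54/6.6 = 6.75.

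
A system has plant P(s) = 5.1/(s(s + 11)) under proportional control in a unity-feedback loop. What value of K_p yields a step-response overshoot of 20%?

From %OS = 100·exp(−πζ/√(1−ζ²)) = 20%, ζ = −ln(0.2)/√(π²+ln²(0.2)) = 0.4559.
Characteristic equation s² + 11s + 5.1K_p = 0 gives ζ = 11/(2√(5.1K_p)).
Setting ζ = 0.4559: √(5.1K_p) = 11/(2·0.4559) = 12.06, so K_p = 145.5/5.1 = 28.5.

K_p = 28.5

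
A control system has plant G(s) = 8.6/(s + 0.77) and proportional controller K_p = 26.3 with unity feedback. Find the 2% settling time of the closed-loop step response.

Closed-loop transfer function: T(s) = K_p·G(s)/(1 + K_p·G(s)) = 226.2/(s + 0.77 + 226.2) = 226.2/(s + 227).
Time constant τ = 1/227 = 0.004406 s, so the 2% settling time is about 4τ = 0.0176 s.

T_s ≈ 0.0176 s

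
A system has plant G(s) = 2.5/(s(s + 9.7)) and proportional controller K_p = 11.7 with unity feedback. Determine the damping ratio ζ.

1 + K_p·G(s) = 0 gives s² + 9.7s + 29.25 = 0.
So ω_n² = 29.25 ⇒ ω_n = 5.408 rad/s, and ζ = 9.7/(2ω_n) = 0.897.

ζ = 0.897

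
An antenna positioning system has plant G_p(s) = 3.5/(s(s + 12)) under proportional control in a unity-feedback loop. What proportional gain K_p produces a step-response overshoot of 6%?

From %OS = 100·exp(−πζ/√(1−ζ²)) = 6%, ζ = −ln(0.06)/√(π²+ln²(0.06)) = 0.6671.
Characteristic equation s² + 12s + 3.5K_p = 0 gives ζ = 12/(2√(3.5K_p)).
Setting ζ = 0.6671: √(3.5K_p) = 12/(2·0.6671) = 8.994, so K_p = 80.89/3.5 = 23.1.

K_p = 23.1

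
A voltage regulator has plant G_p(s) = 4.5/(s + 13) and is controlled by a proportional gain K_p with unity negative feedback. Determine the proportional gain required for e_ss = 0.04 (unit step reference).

K_p = 69.3

Steady-state error for a unit step on this type-0 loop is 1/(1 + K_p·G_p(0)).
G_p(0) = 0.3462. Require 1/(1 + K_p·0.3462) = 0.04, so 1 + 0.3462·K_p = 25.
K_p = (25 − 1)/0.3462 = 69.3.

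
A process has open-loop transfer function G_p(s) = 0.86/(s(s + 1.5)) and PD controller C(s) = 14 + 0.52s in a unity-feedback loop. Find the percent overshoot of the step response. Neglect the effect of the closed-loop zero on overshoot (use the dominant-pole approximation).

39.9%

Forward path: (14 + 0.52s)·0.86/(s(s+1.5)). The closed-loop characteristic equation is s² + (1.5 + 0.86·0.52)s + 0.86·14 = 0.
That is s² + 1.947s + 12.04 = 0, so ω_n = 3.47 rad/s and ζ = 1.947/(2·3.47) = 0.2806.
%OS = 100·exp(−πζ/√(1−ζ²)) = 39.9%.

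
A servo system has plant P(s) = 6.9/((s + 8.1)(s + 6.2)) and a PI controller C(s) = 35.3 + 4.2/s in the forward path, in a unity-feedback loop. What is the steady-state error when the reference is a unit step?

The open loop C(s)P(s) has a pole at the origin (type 1), so the static position error constant is infinite and e_ss = 1/(1+∞) = 0.

0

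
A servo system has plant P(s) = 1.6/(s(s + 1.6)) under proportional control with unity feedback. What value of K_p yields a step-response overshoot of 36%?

From %OS = 100·exp(−πζ/√(1−ζ²)) = 36%, ζ = −ln(0.36)/√(π²+ln²(0.36)) = 0.3093.
Characteristic equation s² + 1.6s + 1.6K_p = 0 gives ζ = 1.6/(2√(1.6K_p)).
Setting ζ = 0.3093: √(1.6K_p) = 1.6/(2·0.3093) = 2.587, so K_p = 6.692/1.6 = 4.18.

K_p = 4.18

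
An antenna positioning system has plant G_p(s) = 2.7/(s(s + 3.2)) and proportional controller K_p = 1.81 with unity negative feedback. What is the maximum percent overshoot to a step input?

From 1 + K_pG_p(s) = 0: s² + 3.2s + 4.887 = 0 ⇒ ω_n = 2.211, ζ = 0.7238.
%OS = 100·exp(−πζ/√(1−ζ²)) = 100·exp(−π·0.7238/√0.4762) = 3.71%.

3.71%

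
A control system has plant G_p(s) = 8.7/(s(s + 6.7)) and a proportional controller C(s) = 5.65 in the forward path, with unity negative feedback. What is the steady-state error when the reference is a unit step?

0

The open loop C(s)G_p(s) has a pole at the origin (type 1), so the static position error constant is infinite and e_ss = 1/(1+∞) = 0.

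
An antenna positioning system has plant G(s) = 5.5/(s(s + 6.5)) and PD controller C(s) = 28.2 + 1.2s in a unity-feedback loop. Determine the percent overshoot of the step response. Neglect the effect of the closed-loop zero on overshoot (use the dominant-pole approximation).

Forward path: (28.2 + 1.2s)·5.5/(s(s+6.5)). The closed-loop characteristic equation is s² + (6.5 + 5.5·1.2)s + 5.5·28.2 = 0.
That is s² + 13.1s + 155.1 = 0, so ω_n = 12.45 rad/s and ζ = 13.1/(2·12.45) = 0.5259.
%OS = 100·exp(−πζ/√(1−ζ²)) = 14.3%.

14.3%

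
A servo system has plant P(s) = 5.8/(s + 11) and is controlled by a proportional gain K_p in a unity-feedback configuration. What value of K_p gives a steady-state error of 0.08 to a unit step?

K_p = 21.8

For a type-0 loop with proportional control, e_ss = 1/(1 + K_p·P(0)).
P(0) = 0.5273. Require 1/(1 + K_p·0.5273) = 0.08, so 1 + 0.5273·K_p = 12.5.
K_p = (12.5 − 1)/0.5273 = 21.8.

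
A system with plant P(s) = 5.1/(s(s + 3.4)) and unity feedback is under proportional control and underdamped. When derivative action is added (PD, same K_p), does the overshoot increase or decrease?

With PD the characteristic equation becomes s² + (a + K·K_d)s + K·K_p = 0; the damping term grows, ζ rises, overshoot falls.

decrease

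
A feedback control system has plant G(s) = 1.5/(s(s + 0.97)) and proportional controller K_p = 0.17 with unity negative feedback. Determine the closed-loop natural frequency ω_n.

With unity feedback the closed-loop characteristic equation is s² + 0.97s + 0.17·1.5 = s² + 0.97s + 0.255 = 0.
So ω_n² = 0.255 ⇒ ω_n = 0.505 rad/s, and ζ = 0.97/(2ω_n) = 0.96.

ω_n = 0.505 rad/s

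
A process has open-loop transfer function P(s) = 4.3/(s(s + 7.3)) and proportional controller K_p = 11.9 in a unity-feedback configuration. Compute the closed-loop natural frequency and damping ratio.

ω_n = 7.15 rad/s, ζ = 0.51

With unity feedback the closed-loop characteristic equation is s² + 7.3s + 11.9·4.3 = s² + 7.3s + 51.17 = 0.
So ω_n² = 51.17 ⇒ ω_n = 7.153 rad/s, and ζ = 7.3/(2ω_n) = 0.51.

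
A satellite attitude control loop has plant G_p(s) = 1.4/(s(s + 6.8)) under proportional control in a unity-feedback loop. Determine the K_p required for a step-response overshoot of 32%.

K_p = 71

From %OS = 100·exp(−πζ/√(1−ζ²)) = 32%, ζ = −ln(0.32)/√(π²+ln²(0.32)) = 0.341.
Characteristic equation s² + 6.8s + 1.4K_p = 0 gives ζ = 6.8/(2√(1.4K_p)).
Setting ζ = 0.341: √(1.4K_p) = 6.8/(2·0.341) = 9.972, so K_p = 99.44/1.4 = 71.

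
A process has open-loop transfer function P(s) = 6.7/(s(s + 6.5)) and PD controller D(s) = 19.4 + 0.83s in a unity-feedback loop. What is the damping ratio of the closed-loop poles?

Forward path: (19.4 + 0.83s)·6.7/(s(s+6.5)). The closed-loop characteristic equation is s² + (6.5 + 6.7·0.83)s + 6.7·19.4 = 0.
That is s² + 12.06s + 130 = 0, so ω_n = 11.4 rad/s and ζ = 12.06/(2·11.4) = 0.529.

ζ = 0.529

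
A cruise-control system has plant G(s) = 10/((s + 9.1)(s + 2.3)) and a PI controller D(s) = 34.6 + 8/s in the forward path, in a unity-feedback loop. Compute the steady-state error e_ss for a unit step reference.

0

The open loop D(s)G(s) has a pole at the origin (type 1), so the static position error constant is infinite and e_ss = 1/(1+∞) = 0.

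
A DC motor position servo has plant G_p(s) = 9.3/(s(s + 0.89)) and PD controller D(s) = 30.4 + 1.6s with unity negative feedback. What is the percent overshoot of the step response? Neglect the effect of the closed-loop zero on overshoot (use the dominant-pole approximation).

18.9%

Forward path: (30.4 + 1.6s)·9.3/(s(s+0.89)). The closed-loop characteristic equation is s² + (0.89 + 9.3·1.6)s + 9.3·30.4 = 0.
That is s² + 15.77s + 282.7 = 0, so ω_n = 16.81 rad/s and ζ = 15.77/(2·16.81) = 0.4689.
%OS = 100·exp(−πζ/√(1−ζ²)) = 18.9%.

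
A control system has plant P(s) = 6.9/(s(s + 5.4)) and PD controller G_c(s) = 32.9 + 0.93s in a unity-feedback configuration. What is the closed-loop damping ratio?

Forward path: (32.9 + 0.93s)·6.9/(s(s+5.4)). The closed-loop characteristic equation is s² + (5.4 + 6.9·0.93)s + 6.9·32.9 = 0.
That is s² + 11.82s + 227 = 0, so ω_n = 15.07 rad/s and ζ = 11.82/(2·15.07) = 0.3922.

ζ = 0.392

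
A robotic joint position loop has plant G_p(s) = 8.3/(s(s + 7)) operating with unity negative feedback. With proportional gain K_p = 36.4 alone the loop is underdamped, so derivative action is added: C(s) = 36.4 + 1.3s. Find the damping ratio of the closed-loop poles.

ζ = 0.512

Forward path: (36.4 + 1.3s)·8.3/(s(s+7)). The closed-loop characteristic equation is s² + (7 + 8.3·1.3)s + 8.3·36.4 = 0.
That is s² + 17.79s + 302.1 = 0, so ω_n = 17.38 rad/s and ζ = 17.79/(2·17.38) = 0.5117.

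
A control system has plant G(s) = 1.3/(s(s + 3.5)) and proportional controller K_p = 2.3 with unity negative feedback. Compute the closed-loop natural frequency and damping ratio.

ω_n = 1.73 rad/s, ζ = 1.01

The closed-loop denominator is s(s+3.5) + 2.3·1.3 = s² + 3.5s + 2.99.
So ω_n² = 2.99 ⇒ ω_n = 1.729 rad/s, and ζ = 3.5/(2ω_n) = 1.01.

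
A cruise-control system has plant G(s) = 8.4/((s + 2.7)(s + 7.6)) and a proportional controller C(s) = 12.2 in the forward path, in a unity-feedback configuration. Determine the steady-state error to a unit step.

The loop is type 0. Static position error constant K_pos = C(0)·G(0) = 12.2·0.4094 = 4.994.
Steady-state error to a unit step: e_ss = 1/(1+K_pos) = 1/5.994 = 0.167.

0.167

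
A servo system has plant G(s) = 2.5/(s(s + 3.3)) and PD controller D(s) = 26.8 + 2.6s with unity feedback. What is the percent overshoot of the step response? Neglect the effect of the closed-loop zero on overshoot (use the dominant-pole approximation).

9.56%

Forward path: (26.8 + 2.6s)·2.5/(s(s+3.3)). The closed-loop characteristic equation is s² + (3.3 + 2.5·2.6)s + 2.5·26.8 = 0.
That is s² + 9.8s + 67 = 0, so ω_n = 8.185 rad/s and ζ = 9.8/(2·8.185) = 0.5986.
%OS = 100·exp(−πζ/√(1−ζ²)) = 9.56%.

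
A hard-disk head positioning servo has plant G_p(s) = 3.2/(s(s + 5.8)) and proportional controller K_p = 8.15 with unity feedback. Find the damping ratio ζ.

The closed-loop denominator is s(s+5.8) + 8.15·3.2 = s² + 5.8s + 26.08.
Matching s² + 2ζω_n s + ω_n²: ω_n = √26.08 = 5.107 rad/s and 2ζω_n = 5.8, so ζ = 5.8/(2·5.107) = 0.568.

ζ = 0.568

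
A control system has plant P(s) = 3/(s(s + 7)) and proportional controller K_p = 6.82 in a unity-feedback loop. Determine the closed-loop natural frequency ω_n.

ω_n = 4.52 rad/s

With unity feedback the closed-loop characteristic equation is s² + 7s + 6.82·3 = s² + 7s + 20.46 = 0.
Matching s² + 2ζω_n s + ω_n²: ω_n = √20.46 = 4.523 rad/s and 2ζω_n = 7, so ζ = 7/(2·4.523) = 0.774.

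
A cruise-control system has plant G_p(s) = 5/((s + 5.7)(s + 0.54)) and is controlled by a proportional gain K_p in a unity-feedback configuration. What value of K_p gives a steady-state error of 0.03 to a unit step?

K_p = 19.9

The loop is type 0, so e_ss(step) = 1/(1 + K_pos) with K_pos = K_p·G_p(0).
G_p(0) = 1.624. Require 1/(1 + K_p·1.624) = 0.03, so 1 + 1.624·K_p = 33.33.
K_p = (33.33 − 1)/1.624 = 19.9.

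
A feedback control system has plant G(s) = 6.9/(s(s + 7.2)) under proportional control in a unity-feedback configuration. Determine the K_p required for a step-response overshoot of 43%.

K_p = 27.9

From %OS = 100·exp(−πζ/√(1−ζ²)) = 43%, ζ = −ln(0.43)/√(π²+ln²(0.43)) = 0.2594.
Characteristic equation s² + 7.2s + 6.9K_p = 0 gives ζ = 7.2/(2√(6.9K_p)).
Setting ζ = 0.2594: √(6.9K_p) = 7.2/(2·0.2594) = 13.88, so K_p = 192.5/6.9 = 27.9.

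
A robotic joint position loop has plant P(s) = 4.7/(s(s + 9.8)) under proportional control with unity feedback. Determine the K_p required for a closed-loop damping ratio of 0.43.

K_p = 27.6

Closed-loop characteristic equation: s² + 9.8s + K_p·4.7 = 0.
So ω_n = √(4.7K_p) and 2ζω_n = 9.8, giving ζ = 9.8/(2√(4.7K_p)).
Setting ζ = 0.43: √(4.7K_p) = 9.8/(2·0.43) = 11.4, so K_p = 129.9/4.7 = 27.6.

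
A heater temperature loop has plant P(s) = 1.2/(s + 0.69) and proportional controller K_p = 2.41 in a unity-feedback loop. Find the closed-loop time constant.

Closed-loop transfer function: T(s) = K_p·P(s)/(1 + K_p·P(s)) = 2.892/(s + 0.69 + 2.892) = 2.892/(s + 3.582).
Time constant τ = 1/3.582 = 0.279 s.

τ = 0.279 s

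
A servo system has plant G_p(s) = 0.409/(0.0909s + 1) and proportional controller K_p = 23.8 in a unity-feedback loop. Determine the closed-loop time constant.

τ = 0.00847 s

Closed loop: T(s) = K_p·G_p/(1+K_p·G_p) = 9.734/(0.0909s + 1 + 9.734), with pole at s = −(1 + 9.734)/0.0909 = −118.1.
Closed-loop time constant τ = 1/118.1 = 0.00847 s.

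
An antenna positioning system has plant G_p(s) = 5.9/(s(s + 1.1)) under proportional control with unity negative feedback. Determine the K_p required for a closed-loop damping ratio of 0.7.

Closed-loop characteristic equation: s² + 1.1s + K_p·5.9 = 0.
So ω_n = √(5.9K_p) and 2ζω_n = 1.1, giving ζ = 1.1/(2√(5.9K_p)).
Setting ζ = 0.7: √(5.9K_p) = 1.1/(2·0.7) = 0.7857, so K_p = 0.6173/5.9 = 0.105.

K_p = 0.105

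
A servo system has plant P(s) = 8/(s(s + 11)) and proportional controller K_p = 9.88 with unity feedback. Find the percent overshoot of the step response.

8.43%

From 1 + K_pP(s) = 0: s² + 11s + 79.04 = 0 ⇒ ω_n = 8.89, ζ = 0.6186.
%OS = 100·exp(−πζ/√(1−ζ²)) = 100·exp(−π·0.6186/√0.6173) = 8.43%.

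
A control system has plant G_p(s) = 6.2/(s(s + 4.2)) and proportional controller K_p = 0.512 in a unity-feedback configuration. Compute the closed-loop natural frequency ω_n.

The closed-loop denominator is s(s+4.2) + 0.512·6.2 = s² + 4.2s + 3.174.
Matching s² + 2ζω_n s + ω_n²: ω_n = √3.174 = 1.782 rad/s and 2ζω_n = 4.2, so ζ = 4.2/(2·1.782) = 1.18.

ω_n = 1.78 rad/s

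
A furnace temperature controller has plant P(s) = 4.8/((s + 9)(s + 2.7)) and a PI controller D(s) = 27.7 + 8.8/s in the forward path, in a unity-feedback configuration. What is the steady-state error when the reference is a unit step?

The open loop D(s)P(s) has a pole at the origin (type 1), so the static position error constant is infinite and e_ss = 1/(1+∞) = 0.

0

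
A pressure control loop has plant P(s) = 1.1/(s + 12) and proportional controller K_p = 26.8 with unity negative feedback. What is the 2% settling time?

Closed-loop transfer function: T(s) = K_p·P(s)/(1 + K_p·P(s)) = 29.48/(s + 12 + 29.48) = 29.48/(s + 41.48).
Time constant τ = 1/41.48 = 0.02411 s, so the 2% settling time is about 4τ = 0.0964 s.

T_s ≈ 0.0964 s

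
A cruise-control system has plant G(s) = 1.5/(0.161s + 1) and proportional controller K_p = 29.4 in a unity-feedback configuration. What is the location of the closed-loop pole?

s = -280.1

Closed loop: T(s) = K_p·G/(1+K_p·G) = 44.1/(0.161s + 1 + 44.1), with pole at s = −(1 + 44.1)/0.161 = −280.1.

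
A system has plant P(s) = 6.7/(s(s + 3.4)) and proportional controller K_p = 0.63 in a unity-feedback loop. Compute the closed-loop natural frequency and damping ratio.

1 + K_p·P(s) = 0 gives s² + 3.4s + 4.221 = 0.
So ω_n² = 4.221 ⇒ ω_n = 2.055 rad/s, and ζ = 3.4/(2ω_n) = 0.827.

ω_n = 2.05 rad/s, ζ = 0.827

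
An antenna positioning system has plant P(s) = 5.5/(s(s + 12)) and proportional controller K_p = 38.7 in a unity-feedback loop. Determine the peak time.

T_p = 0.236 s

The closed-loop denominator s² + 12s + 212.9 gives ω_n = √212.9 = 14.59 and ζ = 12/(2ω_n) = 0.4113.
Damped frequency ω_d = ω_n√(1−ζ²) = 13.3 rad/s, so peak time T_p = π/ω_d = 0.236 s.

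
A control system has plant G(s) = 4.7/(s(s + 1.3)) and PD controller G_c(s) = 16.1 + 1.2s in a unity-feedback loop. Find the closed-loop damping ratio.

Forward path: (16.1 + 1.2s)·4.7/(s(s+1.3)). The closed-loop characteristic equation is s² + (1.3 + 4.7·1.2)s + 4.7·16.1 = 0.
That is s² + 6.94s + 75.67 = 0, so ω_n = 8.699 rad/s and ζ = 6.94/(2·8.699) = 0.3989.

ζ = 0.399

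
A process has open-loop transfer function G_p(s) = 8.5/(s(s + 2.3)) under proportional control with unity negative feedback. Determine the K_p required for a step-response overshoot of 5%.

From %OS = 100·exp(−πζ/√(1−ζ²)) = 5%, ζ = −ln(0.05)/√(π²+ln²(0.05)) = 0.6901.
Characteristic equation s² + 2.3s + 8.5K_p = 0 gives ζ = 2.3/(2√(8.5K_p)).
Setting ζ = 0.6901: √(8.5K_p) = 2.3/(2·0.6901) = 1.666, so K_p = 2.777/8.5 = 0.327.

K_p = 0.327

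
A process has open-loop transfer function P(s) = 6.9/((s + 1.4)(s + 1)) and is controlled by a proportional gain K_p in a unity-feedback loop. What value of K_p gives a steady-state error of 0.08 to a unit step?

Steady-state error for a unit step on this type-0 loop is 1/(1 + K_p·P(0)).
P(0) = 4.929. Require 1/(1 + K_p·4.929) = 0.08, so 1 + 4.929·K_p = 12.5.
K_p = (12.5 − 1)/4.929 = 2.33.

K_p = 2.33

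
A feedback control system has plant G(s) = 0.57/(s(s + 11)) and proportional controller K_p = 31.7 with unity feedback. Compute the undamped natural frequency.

With unity feedback the closed-loop characteristic equation is s² + 11s + 31.7·0.57 = s² + 11s + 18.07 = 0.
Matching s² + 2ζω_n s + ω_n²: ω_n = √18.07 = 4.251 rad/s and 2ζω_n = 11, so ζ = 11/(2·4.251) = 1.29.

ω_n = 4.25 rad/s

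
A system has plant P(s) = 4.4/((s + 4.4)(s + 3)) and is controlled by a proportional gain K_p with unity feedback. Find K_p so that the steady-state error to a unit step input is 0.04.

K_p = 72

For a type-0 loop with proportional control, e_ss = 1/(1 + K_p·P(0)).
P(0) = 0.3333. Require 1/(1 + K_p·0.3333) = 0.04, so 1 + 0.3333·K_p = 25.
K_p = (25 − 1)/0.3333 = 72.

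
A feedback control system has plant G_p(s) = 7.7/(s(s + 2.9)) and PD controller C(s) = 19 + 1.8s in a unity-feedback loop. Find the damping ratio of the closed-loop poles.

ζ = 0.693

Forward path: (19 + 1.8s)·7.7/(s(s+2.9)). The closed-loop characteristic equation is s² + (2.9 + 7.7·1.8)s + 7.7·19 = 0.
That is s² + 16.76s + 146.3 = 0, so ω_n = 12.1 rad/s and ζ = 16.76/(2·12.1) = 0.6928.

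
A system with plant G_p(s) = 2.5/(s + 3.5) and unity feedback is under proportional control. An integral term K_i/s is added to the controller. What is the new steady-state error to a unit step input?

Adding integral action puts a pole at s = 0 in the forward path, raising the system type to 1; a type-1 loop has zero steady-state error to a step.

0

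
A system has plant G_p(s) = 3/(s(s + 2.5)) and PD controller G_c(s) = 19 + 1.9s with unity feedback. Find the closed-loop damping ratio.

Forward path: (19 + 1.9s)·3/(s(s+2.5)). The closed-loop characteristic equation is s² + (2.5 + 3·1.9)s + 3·19 = 0.
That is s² + 8.2s + 57 = 0, so ω_n = 7.55 rad/s and ζ = 8.2/(2·7.55) = 0.5431.

ζ = 0.543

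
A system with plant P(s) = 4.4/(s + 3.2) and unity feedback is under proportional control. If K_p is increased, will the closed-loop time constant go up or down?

The closed-loop bandwidth 3.2+K_p·4.4 grows with K_p, so τ shrinks.

decrease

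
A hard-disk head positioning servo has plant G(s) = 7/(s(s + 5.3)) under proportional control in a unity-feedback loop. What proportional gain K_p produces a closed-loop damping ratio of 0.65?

Closed-loop characteristic equation: s² + 5.3s + K_p·7 = 0.
So ω_n = √(7K_p) and 2ζω_n = 5.3, giving ζ = 5.3/(2√(7K_p)).
Setting ζ = 0.65: √(7K_p) = 5.3/(2·0.65) = 4.077, so K_p = 16.62/7 = 2.37.

K_p = 2.37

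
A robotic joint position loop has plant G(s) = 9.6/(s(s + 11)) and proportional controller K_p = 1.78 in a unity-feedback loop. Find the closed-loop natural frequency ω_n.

The closed-loop denominator is s(s+11) + 1.78·9.6 = s² + 11s + 17.09.
So ω_n² = 17.09 ⇒ ω_n = 4.134 rad/s, and ζ = 11/(2ω_n) = 1.33.

ω_n = 4.13 rad/s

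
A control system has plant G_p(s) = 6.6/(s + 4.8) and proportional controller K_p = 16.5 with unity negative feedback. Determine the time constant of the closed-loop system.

Closed-loop transfer function: T(s) = K_p·G_p(s)/(1 + K_p·G_p(s)) = 108.9/(s + 4.8 + 108.9) = 108.9/(s + 113.7).
Time constant τ = 1/113.7 = 0.0088 s.

τ = 0.0088 s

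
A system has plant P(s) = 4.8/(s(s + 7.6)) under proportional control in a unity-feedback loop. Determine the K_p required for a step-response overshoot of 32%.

From %OS = 100·exp(−πζ/√(1−ζ²)) = 32%, ζ = −ln(0.32)/√(π²+ln²(0.32)) = 0.341.
Characteristic equation s² + 7.6s + 4.8K_p = 0 gives ζ = 7.6/(2√(4.8K_p)).
Setting ζ = 0.341: √(4.8K_p) = 7.6/(2·0.341) = 11.15, so K_p = 124.2/4.8 = 25.9.

K_p = 25.9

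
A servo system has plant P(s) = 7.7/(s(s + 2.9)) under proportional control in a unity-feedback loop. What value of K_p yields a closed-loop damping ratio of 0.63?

Closed-loop characteristic equation: s² + 2.9s + K_p·7.7 = 0.
So ω_n = √(7.7K_p) and 2ζω_n = 2.9, giving ζ = 2.9/(2√(7.7K_p)).
Setting ζ = 0.63: √(7.7K_p) = 2.9/(2·0.63) = 2.302, so K_p = 5.297/7.7 = 0.688.

K_p = 0.688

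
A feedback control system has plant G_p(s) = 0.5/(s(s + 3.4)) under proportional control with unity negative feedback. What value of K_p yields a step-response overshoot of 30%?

K_p = 45.1

From %OS = 100·exp(−πζ/√(1−ζ²)) = 30%, ζ = −ln(0.3)/√(π²+ln²(0.3)) = 0.3579.
Characteristic equation s² + 3.4s + 0.5K_p = 0 gives ζ = 3.4/(2√(0.5K_p)).
Setting ζ = 0.3579: √(0.5K_p) = 3.4/(2·0.3579) = 4.75, so K_p = 22.57/0.5 = 45.1.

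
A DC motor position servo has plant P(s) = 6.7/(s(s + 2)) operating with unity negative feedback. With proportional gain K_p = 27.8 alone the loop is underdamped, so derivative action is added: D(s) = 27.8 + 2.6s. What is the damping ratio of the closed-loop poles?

ζ = 0.711

Forward path: (27.8 + 2.6s)·6.7/(s(s+2)). The closed-loop characteristic equation is s² + (2 + 6.7·2.6)s + 6.7·27.8 = 0.
That is s² + 19.42s + 186.3 = 0, so ω_n = 13.65 rad/s and ζ = 19.42/(2·13.65) = 0.7115.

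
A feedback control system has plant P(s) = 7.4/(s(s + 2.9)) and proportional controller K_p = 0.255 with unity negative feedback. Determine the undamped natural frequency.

The closed-loop denominator is s(s+2.9) + 0.255·7.4 = s² + 2.9s + 1.887.
So ω_n² = 1.887 ⇒ ω_n = 1.374 rad/s, and ζ = 2.9/(2ω_n) = 1.06.

ω_n = 1.37 rad/s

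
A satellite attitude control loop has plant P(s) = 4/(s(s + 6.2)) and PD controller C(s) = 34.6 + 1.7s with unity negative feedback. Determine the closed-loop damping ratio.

ζ = 0.553

Forward path: (34.6 + 1.7s)·4/(s(s+6.2)). The closed-loop characteristic equation is s² + (6.2 + 4·1.7)s + 4·34.6 = 0.
That is s² + 13s + 138.4 = 0, so ω_n = 11.76 rad/s and ζ = 13/(2·11.76) = 0.5525.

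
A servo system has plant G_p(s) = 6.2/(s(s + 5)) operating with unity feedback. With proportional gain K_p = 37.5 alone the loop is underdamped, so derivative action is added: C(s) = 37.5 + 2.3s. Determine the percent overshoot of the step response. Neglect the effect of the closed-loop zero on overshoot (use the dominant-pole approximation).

7.74%

Forward path: (37.5 + 2.3s)·6.2/(s(s+5)). The closed-loop characteristic equation is s² + (5 + 6.2·2.3)s + 6.2·37.5 = 0.
That is s² + 19.26s + 232.5 = 0, so ω_n = 15.25 rad/s and ζ = 19.26/(2·15.25) = 0.6316.
%OS = 100·exp(−πζ/√(1−ζ²)) = 7.74%.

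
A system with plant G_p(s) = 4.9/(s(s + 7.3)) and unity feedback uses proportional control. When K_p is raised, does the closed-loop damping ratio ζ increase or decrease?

decrease

ζ = 7.3/(2√(4.9K_p)); increasing K_p raises the denominator, so ζ falls.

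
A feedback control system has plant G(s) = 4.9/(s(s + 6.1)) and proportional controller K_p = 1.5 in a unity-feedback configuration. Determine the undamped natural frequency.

With unity feedback the closed-loop characteristic equation is s² + 6.1s + 1.5·4.9 = s² + 6.1s + 7.35 = 0.
Matching s² + 2ζω_n s + ω_n²: ω_n = √7.35 = 2.711 rad/s and 2ζω_n = 6.1, so ζ = 6.1/(2·2.711) = 1.13.

ω_n = 2.71 rad/s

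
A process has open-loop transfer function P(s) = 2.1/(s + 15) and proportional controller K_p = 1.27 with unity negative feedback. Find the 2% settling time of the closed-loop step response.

Closed-loop transfer function: T(s) = K_p·P(s)/(1 + K_p·P(s)) = 2.667/(s + 15 + 2.667) = 2.667/(s + 17.67).
Time constant τ = 1/17.67 = 0.0566 s, so the 2% settling time is about 4τ = 0.226 s.

T_s ≈ 0.226 s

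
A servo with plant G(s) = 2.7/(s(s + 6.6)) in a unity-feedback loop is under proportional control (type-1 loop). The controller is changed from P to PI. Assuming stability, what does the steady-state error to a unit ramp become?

The integrator raises the loop to type 2, so K_v → ∞ and e_ss to a ramp is zero.

0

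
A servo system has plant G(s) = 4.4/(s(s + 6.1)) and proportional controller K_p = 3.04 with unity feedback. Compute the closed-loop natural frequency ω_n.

ω_n = 3.66 rad/s

The closed-loop denominator is s(s+6.1) + 3.04·4.4 = s² + 6.1s + 13.38.
So ω_n² = 13.38 ⇒ ω_n = 3.657 rad/s, and ζ = 6.1/(2ω_n) = 0.834.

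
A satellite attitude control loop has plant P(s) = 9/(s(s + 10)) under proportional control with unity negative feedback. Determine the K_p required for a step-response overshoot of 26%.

K_p = 17.9

From %OS = 100·exp(−πζ/√(1−ζ²)) = 26%, ζ = −ln(0.26)/√(π²+ln²(0.26)) = 0.3941.
Characteristic equation s² + 10s + 9K_p = 0 gives ζ = 10/(2√(9K_p)).
Setting ζ = 0.3941: √(9K_p) = 10/(2·0.3941) = 12.69, so K_p = 161/9 = 17.9.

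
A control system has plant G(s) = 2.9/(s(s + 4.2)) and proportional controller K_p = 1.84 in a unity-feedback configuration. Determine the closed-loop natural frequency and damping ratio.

ω_n = 2.31 rad/s, ζ = 0.909

With unity feedback the closed-loop characteristic equation is s² + 4.2s + 1.84·2.9 = s² + 4.2s + 5.336 = 0.
So ω_n² = 5.336 ⇒ ω_n = 2.31 rad/s, and ζ = 4.2/(2ω_n) = 0.909.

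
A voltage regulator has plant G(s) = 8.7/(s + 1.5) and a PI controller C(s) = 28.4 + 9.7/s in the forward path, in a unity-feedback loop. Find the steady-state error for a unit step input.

The open loop C(s)G(s) has a pole at the origin (type 1), so the static position error constant is infinite and e_ss = 1/(1+∞) = 0.

0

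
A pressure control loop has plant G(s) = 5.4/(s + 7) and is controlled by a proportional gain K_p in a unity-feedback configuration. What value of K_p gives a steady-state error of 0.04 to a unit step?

For a type-0 loop with proportional control, e_ss = 1/(1 + K_p·G(0)).
G(0) = 0.7714. Require 1/(1 + K_p·0.7714) = 0.04, so 1 + 0.7714·K_p = 25.
K_p = (25 − 1)/0.7714 = 31.1.

K_p = 31.1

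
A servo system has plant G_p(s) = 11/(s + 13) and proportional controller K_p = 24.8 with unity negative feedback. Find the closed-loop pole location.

s = -285.8

Closed-loop transfer function: T(s) = K_p·G_p(s)/(1 + K_p·G_p(s)) = 272.8/(s + 13 + 272.8) = 272.8/(s + 285.8).
The closed-loop pole is at s = −285.8.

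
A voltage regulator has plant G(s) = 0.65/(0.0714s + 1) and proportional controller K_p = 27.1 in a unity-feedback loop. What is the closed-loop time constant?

Closed loop: T(s) = K_p·G/(1+K_p·G) = 17.62/(0.0714s + 1 + 17.62), with pole at s = −(1 + 17.62)/0.0714 = −260.7.
Closed-loop time constant τ = 1/260.7 = 0.00384 s.

τ = 0.00384 s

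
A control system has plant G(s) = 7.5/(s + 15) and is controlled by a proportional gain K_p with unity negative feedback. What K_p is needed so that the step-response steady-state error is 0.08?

K_p = 23

The loop is type 0, so e_ss(step) = 1/(1 + K_pos) with K_pos = K_p·G(0).
G(0) = 0.5. Require 1/(1 + K_p·0.5) = 0.08, so 1 + 0.5·K_p = 12.5.
K_p = (12.5 − 1)/0.5 = 23.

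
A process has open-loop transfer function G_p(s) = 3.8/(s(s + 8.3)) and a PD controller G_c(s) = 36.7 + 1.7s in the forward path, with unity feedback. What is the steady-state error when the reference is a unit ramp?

The loop has one pole at the origin (type 1). Velocity error constant K_v = lim_{s→0} s·G_c(s)G_p(s) = 36.7·3.8/8.3 = 16.8.
Steady-state error to a unit ramp: e_ss = 1/K_v = 0.0595.

0.0595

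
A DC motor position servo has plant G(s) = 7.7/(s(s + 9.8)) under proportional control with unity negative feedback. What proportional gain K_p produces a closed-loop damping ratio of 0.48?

Closed-loop characteristic equation: s² + 9.8s + K_p·7.7 = 0.
So ω_n = √(7.7K_p) and 2ζω_n = 9.8, giving ζ = 9.8/(2√(7.7K_p)).
Setting ζ = 0.48: √(7.7K_p) = 9.8/(2·0.48) = 10.21, so K_p = 104.2/7.7 = 13.5.

K_p = 13.5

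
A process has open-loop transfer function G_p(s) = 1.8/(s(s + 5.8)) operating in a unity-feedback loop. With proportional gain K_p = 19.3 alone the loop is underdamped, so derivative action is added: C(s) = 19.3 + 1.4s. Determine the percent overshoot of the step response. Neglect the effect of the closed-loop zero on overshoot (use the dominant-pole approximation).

4.37%

Forward path: (19.3 + 1.4s)·1.8/(s(s+5.8)). The closed-loop characteristic equation is s² + (5.8 + 1.8·1.4)s + 1.8·19.3 = 0.
That is s² + 8.32s + 34.74 = 0, so ω_n = 5.894 rad/s and ζ = 8.32/(2·5.894) = 0.7058.
%OS = 100·exp(−πζ/√(1−ζ²)) = 4.37%.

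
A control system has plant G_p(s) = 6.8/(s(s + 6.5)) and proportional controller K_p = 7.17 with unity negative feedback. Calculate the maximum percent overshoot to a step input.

From 1 + K_pG_p(s) = 0: s² + 6.5s + 48.76 = 0 ⇒ ω_n = 6.983, ζ = 0.4654.
%OS = 100·exp(−πζ/√(1−ζ²)) = 100·exp(−π·0.4654/√0.7834) = 19.2%.

19.2%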